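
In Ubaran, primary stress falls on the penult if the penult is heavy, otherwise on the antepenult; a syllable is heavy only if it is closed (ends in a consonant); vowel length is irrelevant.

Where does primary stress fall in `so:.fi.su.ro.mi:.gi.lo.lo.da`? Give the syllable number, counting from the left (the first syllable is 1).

7

Weights: 7 lo L, 8 lo L, 9 da L.
The penult (syllable 8, lo) is light, so stress falls on the antepenult (syllable 7, lo).
Primary stress: syllable 7 → so:.fi.su.ro.mi:.gi.ˈlo.lo.da.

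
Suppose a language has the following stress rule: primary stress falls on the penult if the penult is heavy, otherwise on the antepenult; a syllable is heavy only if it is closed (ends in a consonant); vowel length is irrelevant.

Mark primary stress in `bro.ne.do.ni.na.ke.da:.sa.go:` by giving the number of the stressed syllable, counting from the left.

7

Weights: 7 da: L, 8 sa L, 9 go: L.
The penult (syllable 8, sa) is light, so stress falls on the antepenult (syllable 7, da:).
Primary stress: syllable 7 → bro.ne.do.ni.na.ke.ˈda:.sa.go:.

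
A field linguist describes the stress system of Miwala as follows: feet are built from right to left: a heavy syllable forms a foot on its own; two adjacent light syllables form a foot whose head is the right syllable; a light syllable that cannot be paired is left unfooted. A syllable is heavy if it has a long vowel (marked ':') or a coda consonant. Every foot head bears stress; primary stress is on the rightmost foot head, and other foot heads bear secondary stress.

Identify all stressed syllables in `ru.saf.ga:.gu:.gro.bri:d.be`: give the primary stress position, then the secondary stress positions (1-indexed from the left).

primary 6, secondary 2, 3, 4

Weights: 1 ru L, 2 saf H, 3 ga: H, 4 gu: H, 5 gro L, 6 bri:d H, 7 be L.
Parse right to left (heavy = foot alone; LL = one foot; stranded L unfooted): ru (ˈsaf) (ˈga:) (ˈgu:) gro (ˈbri:d) be.
Foot heads: 2, 3, 4, 6.
Primary stress on the rightmost head = syllable 6.
Secondary stress on 2, 3, 4: ru.ˌsaf.ˌga:.ˌgu:.gro.ˈbri:d.be.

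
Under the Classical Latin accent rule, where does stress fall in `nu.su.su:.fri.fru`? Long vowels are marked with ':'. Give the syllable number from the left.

3

Classical Latin: stress the penult if heavy (long vowel or closed), else the antepenult.
Weights: 3 su: H, 4 fri L, 5 fru L.
The penult (syllable 4, fri) is light, so stress falls on the antepenult (syllable 3, su:).
Stress on syllable 3: nu.su.ˈsu:.fri.fru.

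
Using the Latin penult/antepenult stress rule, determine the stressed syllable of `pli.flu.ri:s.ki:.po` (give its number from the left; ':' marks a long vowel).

Classical Latin: stress the penult if heavy (long vowel or closed), else the antepenult.
Weights: 3 ri:s H, 4 ki: H, 5 po L.
The penult (syllable 4, ki:) is heavy, so it takes stress.
Stress on syllable 4: pli.flu.ri:s.ˈki:.po.

4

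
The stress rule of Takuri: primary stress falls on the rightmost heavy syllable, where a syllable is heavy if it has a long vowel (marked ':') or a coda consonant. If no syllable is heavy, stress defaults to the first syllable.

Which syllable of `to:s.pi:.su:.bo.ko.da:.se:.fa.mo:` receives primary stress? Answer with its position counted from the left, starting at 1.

Weights: 1 to:s H, 2 pi: H, 3 su: H, 4 bo L, 5 ko L, 6 da: H, 7 se: H, 8 fa L, 9 mo: H.
Heavy syllables in the domain: 1, 2, 3, 6, 7, 9. The rightmost is syllable 9 (mo:).
Primary stress: syllable 9 → to:s.pi:.su:.bo.ko.da:.se:.fa.ˈmo:.

9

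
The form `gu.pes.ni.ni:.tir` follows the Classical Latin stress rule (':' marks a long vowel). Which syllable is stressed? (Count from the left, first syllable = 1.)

4

Classical Latin: stress the penult if heavy (long vowel or closed), else the antepenult.
Weights: 3 ni L, 4 ni: H, 5 tir H.
The penult (syllable 4, ni:) is heavy, so it takes stress.
Stress on syllable 4: gu.pes.ni.ˈni:.tir.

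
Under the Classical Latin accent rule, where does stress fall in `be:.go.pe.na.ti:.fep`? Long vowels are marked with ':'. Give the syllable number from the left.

Classical Latin: stress the penult if heavy (long vowel or closed), else the antepenult.
Weights: 4 na L, 5 ti: H, 6 fep H.
The penult (syllable 5, ti:) is heavy, so it takes stress.
Stress on syllable 5: be:.go.pe.na.ˈti:.fep.

5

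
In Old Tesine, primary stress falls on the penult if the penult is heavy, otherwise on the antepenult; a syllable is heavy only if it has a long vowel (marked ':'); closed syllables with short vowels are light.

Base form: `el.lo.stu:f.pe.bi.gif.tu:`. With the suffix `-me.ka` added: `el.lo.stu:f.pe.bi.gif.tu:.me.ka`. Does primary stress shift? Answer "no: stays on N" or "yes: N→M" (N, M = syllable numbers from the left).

yes: 5→7

Base `el.lo.stu:f.pe.bi.gif.tu:` (7 syllables):
  Weights: 5 bi L, 6 gif L, 7 tu: H.
  The penult (syllable 6, gif) is light, so stress falls on the antepenult (syllable 5, bi).
  → primary stress on syllable 5.
Suffixed `el.lo.stu:f.pe.bi.gif.tu:.me.ka` (9 syllables):
  Weights: 7 tu: H, 8 me L, 9 ka L.
  The penult (syllable 8, me) is light, so stress falls on the antepenult (syllable 7, tu:).
  → primary stress on syllable 7.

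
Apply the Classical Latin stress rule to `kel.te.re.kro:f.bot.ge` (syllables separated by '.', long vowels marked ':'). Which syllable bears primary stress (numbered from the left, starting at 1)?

5

Classical Latin: stress the penult if heavy (long vowel or closed), else the antepenult.
Weights: 4 kro:f H, 5 bot H, 6 ge L.
The penult (syllable 5, bot) is heavy, so it takes stress.
Stress on syllable 5: kel.te.re.kro:f.ˈbot.ge.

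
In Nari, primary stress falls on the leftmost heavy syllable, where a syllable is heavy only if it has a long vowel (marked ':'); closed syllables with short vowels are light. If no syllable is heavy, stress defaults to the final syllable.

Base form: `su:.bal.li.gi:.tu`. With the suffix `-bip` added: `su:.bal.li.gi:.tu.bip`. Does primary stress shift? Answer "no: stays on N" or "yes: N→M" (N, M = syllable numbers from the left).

no: stays on 1

Base `su:.bal.li.gi:.tu` (5 syllables):
  Weights: 1 su: H, 2 bal L, 3 li L, 4 gi: H, 5 tu L.
  Heavy syllables in the domain: 1, 4. The leftmost is syllable 1 (su:).
  → primary stress on syllable 1.
Suffixed `su:.bal.li.gi:.tu.bip` (6 syllables):
  Weights: 1 su: H, 2 bal L, 3 li L, 4 gi: H, 5 tu L, 6 bip L.
  Heavy syllables in the domain: 1, 4. The leftmost is syllable 1 (su:).
  → primary stress on syllable 1.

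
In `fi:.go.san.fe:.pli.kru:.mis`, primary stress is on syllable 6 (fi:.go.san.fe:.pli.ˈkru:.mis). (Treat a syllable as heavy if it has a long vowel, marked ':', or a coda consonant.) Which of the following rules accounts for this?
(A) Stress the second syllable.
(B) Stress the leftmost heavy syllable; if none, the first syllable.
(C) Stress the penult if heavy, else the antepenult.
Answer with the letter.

C

Rule A → syllable 2 (observed: 6).
Rule B → syllable 1 (observed: 6).
Rule C → syllable 6 ✓.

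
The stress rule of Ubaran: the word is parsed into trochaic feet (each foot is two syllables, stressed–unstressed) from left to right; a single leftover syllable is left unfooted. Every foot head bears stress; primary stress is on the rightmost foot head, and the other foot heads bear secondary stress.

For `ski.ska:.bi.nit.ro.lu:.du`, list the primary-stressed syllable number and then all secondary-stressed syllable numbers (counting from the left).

Parse left to right into trochaic (ˈσσ) feet: (ˈski.ska:) (ˈbi.nit) (ˈro.lu:) du. Syllable 7 is left unfooted.
Foot heads (stressed positions): 1, 3, 5.
End Rule Rightmost: primary stress on the rightmost head = syllable 5.
Secondary stress on 1, 3: ˌski.ska:.ˌbi.nit.ˈro.lu:.du.

primary 5, secondary 1, 3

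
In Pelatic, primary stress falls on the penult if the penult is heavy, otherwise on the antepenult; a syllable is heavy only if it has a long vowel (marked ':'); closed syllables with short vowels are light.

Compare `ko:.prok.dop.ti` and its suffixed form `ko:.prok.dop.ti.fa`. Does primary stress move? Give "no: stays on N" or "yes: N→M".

Base `ko:.prok.dop.ti` (4 syllables):
  Weights: 2 prok L, 3 dop L, 4 ti L.
  The penult (syllable 3, dop) is light, so stress falls on the antepenult (syllable 2, prok).
  → primary stress on syllable 2.
Suffixed `ko:.prok.dop.ti.fa` (5 syllables):
  Weights: 3 dop L, 4 ti L, 5 fa L.
  The penult (syllable 4, ti) is light, so stress falls on the antepenult (syllable 3, dop).
  → primary stress on syllable 3.

yes: 2→3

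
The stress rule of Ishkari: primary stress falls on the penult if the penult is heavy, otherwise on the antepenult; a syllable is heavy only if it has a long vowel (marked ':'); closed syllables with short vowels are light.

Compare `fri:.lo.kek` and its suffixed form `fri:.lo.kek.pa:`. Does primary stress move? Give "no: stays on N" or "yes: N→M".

yes: 1→2

Base `fri:.lo.kek` (3 syllables):
  Weights: 1 fri: H, 2 lo L, 3 kek L.
  The penult (syllable 2, lo) is light, so stress falls on the antepenult (syllable 1, fri:).
  → primary stress on syllable 1.
Suffixed `fri:.lo.kek.pa:` (4 syllables):
  Weights: 2 lo L, 3 kek L, 4 pa: H.
  The penult (syllable 3, kek) is light, so stress falls on the antepenult (syllable 2, lo).
  → primary stress on syllable 2.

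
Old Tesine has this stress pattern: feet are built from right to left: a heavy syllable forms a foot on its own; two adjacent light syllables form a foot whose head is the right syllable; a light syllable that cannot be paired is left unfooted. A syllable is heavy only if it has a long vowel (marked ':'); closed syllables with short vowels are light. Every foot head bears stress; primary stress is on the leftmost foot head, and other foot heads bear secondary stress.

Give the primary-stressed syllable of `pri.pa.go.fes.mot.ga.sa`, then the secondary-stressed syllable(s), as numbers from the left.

primary 3, secondary 5, 7

Weights: 1 pri L, 2 pa L, 3 go L, 4 fes L, 5 mot L, 6 ga L, 7 sa L.
Parse right to left (heavy = foot alone; LL = one foot; stranded L unfooted): pri (pa.ˈgo) (fes.ˈmot) (ga.ˈsa).
Foot heads: 3, 5, 7.
Primary stress on the leftmost head = syllable 3.
Secondary stress on 5, 7: pri.pa.ˈgo.fes.ˌmot.ga.ˌsa.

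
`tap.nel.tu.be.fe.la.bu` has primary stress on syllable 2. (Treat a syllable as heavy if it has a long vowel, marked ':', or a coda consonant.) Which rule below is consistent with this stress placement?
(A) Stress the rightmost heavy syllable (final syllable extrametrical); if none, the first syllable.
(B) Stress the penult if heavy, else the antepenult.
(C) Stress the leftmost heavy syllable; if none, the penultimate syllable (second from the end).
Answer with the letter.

A

Rule A → syllable 2 ✓.
Rule B → syllable 5 (observed: 2).
Rule C → syllable 1 (observed: 2).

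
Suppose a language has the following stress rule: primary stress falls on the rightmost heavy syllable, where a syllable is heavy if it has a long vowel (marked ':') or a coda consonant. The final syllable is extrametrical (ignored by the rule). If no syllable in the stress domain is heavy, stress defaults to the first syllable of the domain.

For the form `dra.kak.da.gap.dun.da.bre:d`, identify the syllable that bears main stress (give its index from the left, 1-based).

The final syllable (7, bre:d) is extrametrical; the stress domain is syllables 1–6.
Weights: 1 dra L, 2 kak H, 3 da L, 4 gap H, 5 dun H, 6 da L.
Heavy syllables in the domain: 2, 4, 5. The rightmost is syllable 5 (dun).
Primary stress: syllable 5 → dra.kak.da.gap.ˈdun.da.bre:d.

5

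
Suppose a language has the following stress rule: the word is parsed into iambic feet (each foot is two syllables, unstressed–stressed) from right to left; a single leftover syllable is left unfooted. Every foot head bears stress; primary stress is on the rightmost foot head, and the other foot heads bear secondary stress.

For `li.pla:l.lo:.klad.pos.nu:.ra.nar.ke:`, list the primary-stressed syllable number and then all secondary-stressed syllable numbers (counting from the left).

Parse right to left into iambic (σˈσ) feet: li (pla:l.ˈlo:) (klad.ˈpos) (nu:.ˈra) (nar.ˈke:). Syllable 1 is left unfooted.
Foot heads (stressed positions): 3, 5, 7, 9.
End Rule Rightmost: primary stress on the rightmost head = syllable 9.
Secondary stress on 3, 5, 7: li.pla:l.ˌlo:.klad.ˌpos.nu:.ˌra.nar.ˈke:.

primary 9, secondary 3, 5, 7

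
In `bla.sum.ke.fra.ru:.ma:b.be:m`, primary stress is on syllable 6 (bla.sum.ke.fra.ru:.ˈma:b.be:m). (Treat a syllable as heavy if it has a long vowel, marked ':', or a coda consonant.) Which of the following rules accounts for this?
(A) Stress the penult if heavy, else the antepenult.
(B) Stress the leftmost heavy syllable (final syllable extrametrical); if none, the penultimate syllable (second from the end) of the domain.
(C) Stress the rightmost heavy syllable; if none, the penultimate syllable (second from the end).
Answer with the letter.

Rule A → syllable 6 ✓.
Rule B → syllable 2 (observed: 6).
Rule C → syllable 7 (observed: 6).

A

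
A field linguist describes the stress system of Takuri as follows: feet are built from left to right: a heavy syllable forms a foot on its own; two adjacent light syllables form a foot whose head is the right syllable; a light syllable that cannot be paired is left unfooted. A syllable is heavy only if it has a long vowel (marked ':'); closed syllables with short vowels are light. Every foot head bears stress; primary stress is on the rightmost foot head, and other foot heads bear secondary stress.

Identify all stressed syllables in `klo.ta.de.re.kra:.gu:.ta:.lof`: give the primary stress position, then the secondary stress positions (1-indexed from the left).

Weights: 1 klo L, 2 ta L, 3 de L, 4 re L, 5 kra: H, 6 gu: H, 7 ta: H, 8 lof L.
Parse left to right (heavy = foot alone; LL = one foot; stranded L unfooted): (klo.ˈta) (de.ˈre) (ˈkra:) (ˈgu:) (ˈta:) lof.
Foot heads: 2, 4, 5, 6, 7.
Primary stress on the rightmost head = syllable 7.
Secondary stress on 2, 4, 5, 6: klo.ˌta.de.ˌre.ˌkra:.ˌgu:.ˈta:.lof.

primary 7, secondary 2, 4, 5, 6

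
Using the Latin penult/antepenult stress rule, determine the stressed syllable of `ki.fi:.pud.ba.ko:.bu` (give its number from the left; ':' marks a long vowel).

5

Classical Latin: stress the penult if heavy (long vowel or closed), else the antepenult.
Weights: 4 ba L, 5 ko: H, 6 bu L.
The penult (syllable 5, ko:) is heavy, so it takes stress.
Stress on syllable 5: ki.fi:.pud.ba.ˈko:.bu.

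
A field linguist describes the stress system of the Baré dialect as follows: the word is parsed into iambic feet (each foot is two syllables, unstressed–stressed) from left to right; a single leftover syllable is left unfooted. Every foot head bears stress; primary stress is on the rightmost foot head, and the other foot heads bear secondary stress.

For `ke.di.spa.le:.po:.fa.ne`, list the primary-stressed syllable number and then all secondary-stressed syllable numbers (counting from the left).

Parse left to right into iambic (σˈσ) feet: (ke.ˈdi) (spa.ˈle:) (po:.ˈfa) ne. Syllable 7 is left unfooted.
Foot heads (stressed positions): 2, 4, 6.
End Rule Rightmost: primary stress on the rightmost head = syllable 6.
Secondary stress on 2, 4: ke.ˌdi.spa.ˌle:.po:.ˈfa.ne.

primary 6, secondary 2, 4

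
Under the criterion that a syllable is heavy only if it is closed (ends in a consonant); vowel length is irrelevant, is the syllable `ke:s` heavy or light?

heavy

`ke:s`: long vowel, closed (coda /s/). Closed (coda /s/) → heavy.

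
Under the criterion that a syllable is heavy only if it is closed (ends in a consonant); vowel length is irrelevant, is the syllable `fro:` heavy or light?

light

`fro:`: long vowel, open (no coda). Open (no coda) → light.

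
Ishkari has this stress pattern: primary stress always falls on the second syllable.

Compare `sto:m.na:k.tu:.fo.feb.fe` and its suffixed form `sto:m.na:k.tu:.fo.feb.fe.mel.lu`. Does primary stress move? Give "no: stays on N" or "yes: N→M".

Base `sto:m.na:k.tu:.fo.feb.fe` (6 syllables):
  The word has 6 syllables; the second syllable is syllable 2 (na:k).
  → primary stress on syllable 2.
Suffixed `sto:m.na:k.tu:.fo.feb.fe.mel.lu` (8 syllables):
  The word has 8 syllables; the second syllable is syllable 2 (na:k).
  → primary stress on syllable 2.

no: stays on 2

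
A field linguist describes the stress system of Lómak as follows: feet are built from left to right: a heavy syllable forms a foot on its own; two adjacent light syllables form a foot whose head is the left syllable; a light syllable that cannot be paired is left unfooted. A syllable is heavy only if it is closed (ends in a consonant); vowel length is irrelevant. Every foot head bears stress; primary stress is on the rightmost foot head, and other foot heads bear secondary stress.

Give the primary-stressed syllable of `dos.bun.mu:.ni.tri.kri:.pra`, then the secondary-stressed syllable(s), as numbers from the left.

primary 5, secondary 1, 2, 3

Weights: 1 dos H, 2 bun H, 3 mu: L, 4 ni L, 5 tri L, 6 kri: L, 7 pra L.
Parse left to right (heavy = foot alone; LL = one foot; stranded L unfooted): (ˈdos) (ˈbun) (ˈmu:.ni) (ˈtri.kri:) pra.
Foot heads: 1, 2, 3, 5.
Primary stress on the rightmost head = syllable 5.
Secondary stress on 1, 2, 3: ˌdos.ˌbun.ˌmu:.ni.ˈtri.kri:.pra.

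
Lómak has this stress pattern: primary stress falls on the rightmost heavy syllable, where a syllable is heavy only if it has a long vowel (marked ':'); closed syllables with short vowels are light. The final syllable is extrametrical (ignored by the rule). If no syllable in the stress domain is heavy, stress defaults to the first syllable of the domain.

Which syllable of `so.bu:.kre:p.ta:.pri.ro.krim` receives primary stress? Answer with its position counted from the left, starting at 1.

The final syllable (7, krim) is extrametrical; the stress domain is syllables 1–6.
Weights: 1 so L, 2 bu: H, 3 kre:p H, 4 ta: H, 5 pri L, 6 ro L.
Heavy syllables in the domain: 2, 3, 4. The rightmost is syllable 4 (ta:).
Primary stress: syllable 4 → so.bu:.kre:p.ˈta:.pri.ro.krim.

4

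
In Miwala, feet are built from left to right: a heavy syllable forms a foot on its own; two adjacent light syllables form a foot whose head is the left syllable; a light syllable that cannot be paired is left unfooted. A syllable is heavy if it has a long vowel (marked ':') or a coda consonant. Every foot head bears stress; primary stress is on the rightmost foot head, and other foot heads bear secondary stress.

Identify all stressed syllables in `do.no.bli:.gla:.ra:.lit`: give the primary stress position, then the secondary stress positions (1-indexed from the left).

Weights: 1 do L, 2 no L, 3 bli: H, 4 gla: H, 5 ra: H, 6 lit H.
Parse left to right (heavy = foot alone; LL = one foot; stranded L unfooted): (ˈdo.no) (ˈbli:) (ˈgla:) (ˈra:) (ˈlit).
Foot heads: 1, 3, 4, 5, 6.
Primary stress on the rightmost head = syllable 6.
Secondary stress on 1, 3, 4, 5: ˌdo.no.ˌbli:.ˌgla:.ˌra:.ˈlit.

primary 6, secondary 1, 3, 4, 5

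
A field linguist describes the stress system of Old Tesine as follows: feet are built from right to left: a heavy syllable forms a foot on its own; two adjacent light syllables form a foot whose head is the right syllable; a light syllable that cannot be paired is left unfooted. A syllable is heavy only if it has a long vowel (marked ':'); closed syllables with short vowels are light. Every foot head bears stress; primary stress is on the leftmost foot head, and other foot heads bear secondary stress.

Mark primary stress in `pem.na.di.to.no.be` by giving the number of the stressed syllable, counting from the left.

2

Weights: 1 pem L, 2 na L, 3 di L, 4 to L, 5 no L, 6 be L.
Parse right to left (heavy = foot alone; LL = one foot; stranded L unfooted): (pem.ˈna) (di.ˈto) (no.ˈbe).
Foot heads: 2, 4, 6.
Primary stress on the leftmost head = syllable 2.
Primary stress: syllable 2 → pem.ˈna.di.to.no.be.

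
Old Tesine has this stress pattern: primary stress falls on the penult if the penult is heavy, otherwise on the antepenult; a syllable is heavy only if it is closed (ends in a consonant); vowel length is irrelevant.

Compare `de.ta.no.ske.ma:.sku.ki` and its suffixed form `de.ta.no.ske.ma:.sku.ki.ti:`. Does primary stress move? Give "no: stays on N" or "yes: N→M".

yes: 5→6

Base `de.ta.no.ske.ma:.sku.ki` (7 syllables):
  Weights: 5 ma: L, 6 sku L, 7 ki L.
  The penult (syllable 6, sku) is light, so stress falls on the antepenult (syllable 5, ma:).
  → primary stress on syllable 5.
Suffixed `de.ta.no.ske.ma:.sku.ki.ti:` (8 syllables):
  Weights: 6 sku L, 7 ki L, 8 ti: L.
  The penult (syllable 7, ki) is light, so stress falls on the antepenult (syllable 6, sku).
  → primary stress on syllable 6.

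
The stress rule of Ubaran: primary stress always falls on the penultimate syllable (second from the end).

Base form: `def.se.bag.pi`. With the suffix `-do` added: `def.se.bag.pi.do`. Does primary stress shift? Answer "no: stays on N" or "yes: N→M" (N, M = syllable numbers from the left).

Base `def.se.bag.pi` (4 syllables):
  The word has 4 syllables; the penultimate syllable (second from the end) is syllable 3 (bag).
  → primary stress on syllable 3.
Suffixed `def.se.bag.pi.do` (5 syllables):
  The word has 5 syllables; the penultimate syllable (second from the end) is syllable 4 (pi).
  → primary stress on syllable 4.

yes: 3→4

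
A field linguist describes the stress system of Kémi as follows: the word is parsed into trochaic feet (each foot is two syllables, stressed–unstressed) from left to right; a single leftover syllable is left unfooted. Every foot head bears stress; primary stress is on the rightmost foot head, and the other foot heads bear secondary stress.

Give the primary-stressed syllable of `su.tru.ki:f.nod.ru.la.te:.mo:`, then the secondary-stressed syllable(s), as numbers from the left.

Parse left to right into trochaic (ˈσσ) feet: (ˈsu.tru) (ˈki:f.nod) (ˈru.la) (ˈte:.mo:).
Foot heads (stressed positions): 1, 3, 5, 7.
End Rule Rightmost: primary stress on the rightmost head = syllable 7.
Secondary stress on 1, 3, 5: ˌsu.tru.ˌki:f.nod.ˌru.la.ˈte:.mo:.

primary 7, secondary 1, 3, 5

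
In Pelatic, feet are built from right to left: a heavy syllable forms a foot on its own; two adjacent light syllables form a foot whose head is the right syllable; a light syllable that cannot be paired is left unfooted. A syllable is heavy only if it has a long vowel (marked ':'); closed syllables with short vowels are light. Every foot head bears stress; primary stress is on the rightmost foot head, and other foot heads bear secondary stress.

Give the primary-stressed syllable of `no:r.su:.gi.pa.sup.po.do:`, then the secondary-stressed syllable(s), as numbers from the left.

primary 7, secondary 1, 2, 4, 6

Weights: 1 no:r H, 2 su: H, 3 gi L, 4 pa L, 5 sup L, 6 po L, 7 do: H.
Parse right to left (heavy = foot alone; LL = one foot; stranded L unfooted): (ˈno:r) (ˈsu:) (gi.ˈpa) (sup.ˈpo) (ˈdo:).
Foot heads: 1, 2, 4, 6, 7.
Primary stress on the rightmost head = syllable 7.
Secondary stress on 1, 2, 4, 6: ˌno:r.ˌsu:.gi.ˌpa.sup.ˌpo.ˈdo:.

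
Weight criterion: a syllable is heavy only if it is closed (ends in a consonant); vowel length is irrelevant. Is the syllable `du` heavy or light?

light

`du`: short vowel, open (no coda). Open (no coda) → light.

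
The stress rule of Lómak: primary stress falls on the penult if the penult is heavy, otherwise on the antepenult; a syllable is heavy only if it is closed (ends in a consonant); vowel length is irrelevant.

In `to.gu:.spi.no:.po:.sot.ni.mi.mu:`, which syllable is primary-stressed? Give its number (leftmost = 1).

Weights: 7 ni L, 8 mi L, 9 mu: L.
The penult (syllable 8, mi) is light, so stress falls on the antepenult (syllable 7, ni).
Primary stress: syllable 7 → to.gu:.spi.no:.po:.sot.ˈni.mi.mu:.

7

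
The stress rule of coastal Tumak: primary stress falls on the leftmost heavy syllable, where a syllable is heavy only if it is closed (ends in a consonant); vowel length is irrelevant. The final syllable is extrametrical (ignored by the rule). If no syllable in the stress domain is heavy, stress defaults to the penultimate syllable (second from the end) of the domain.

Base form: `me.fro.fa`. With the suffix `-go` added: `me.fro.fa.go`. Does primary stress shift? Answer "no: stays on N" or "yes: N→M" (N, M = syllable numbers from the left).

Base `me.fro.fa` (3 syllables):
  The final syllable (3, fa) is extrametrical; the stress domain is syllables 1–2.
  Weights: 1 me L, 2 fro L.
  No heavy syllable in the domain; default to the penultimate syllable (second from the end) of the domain = syllable 1.
  → primary stress on syllable 1.
Suffixed `me.fro.fa.go` (4 syllables):
  The final syllable (4, go) is extrametrical; the stress domain is syllables 1–3.
  Weights: 1 me L, 2 fro L, 3 fa L.
  No heavy syllable in the domain; default to the penultimate syllable (second from the end) of the domain = syllable 2.
  → primary stress on syllable 2.

yes: 1→2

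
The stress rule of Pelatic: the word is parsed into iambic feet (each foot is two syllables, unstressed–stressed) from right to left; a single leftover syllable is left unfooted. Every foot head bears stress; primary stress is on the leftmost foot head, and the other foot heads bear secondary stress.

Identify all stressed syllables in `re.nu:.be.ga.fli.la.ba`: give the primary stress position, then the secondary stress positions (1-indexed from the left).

primary 3, secondary 5, 7

Parse right to left into iambic (σˈσ) feet: re (nu:.ˈbe) (ga.ˈfli) (la.ˈba). Syllable 1 is left unfooted.
Foot heads (stressed positions): 3, 5, 7.
End Rule Leftmost: primary stress on the leftmost head = syllable 3.
Secondary stress on 5, 7: re.nu:.ˈbe.ga.ˌfli.la.ˌba.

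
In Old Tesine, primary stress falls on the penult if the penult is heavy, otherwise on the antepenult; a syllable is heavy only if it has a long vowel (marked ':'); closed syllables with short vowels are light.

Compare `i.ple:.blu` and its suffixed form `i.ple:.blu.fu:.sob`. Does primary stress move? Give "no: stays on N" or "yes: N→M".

yes: 2→4

Base `i.ple:.blu` (3 syllables):
  Weights: 1 i L, 2 ple: H, 3 blu L.
  The penult (syllable 2, ple:) is heavy, so it takes stress.
  → primary stress on syllable 2.
Suffixed `i.ple:.blu.fu:.sob` (5 syllables):
  Weights: 3 blu L, 4 fu: H, 5 sob L.
  The penult (syllable 4, fu:) is heavy, so it takes stress.
  → primary stress on syllable 4.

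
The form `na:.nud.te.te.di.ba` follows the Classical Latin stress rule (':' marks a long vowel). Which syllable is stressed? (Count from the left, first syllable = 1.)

4

Classical Latin: stress the penult if heavy (long vowel or closed), else the antepenult.
Weights: 4 te L, 5 di L, 6 ba L.
The penult (syllable 5, di) is light, so stress falls on the antepenult (syllable 4, te).
Stress on syllable 4: na:.nud.te.ˈte.di.ba.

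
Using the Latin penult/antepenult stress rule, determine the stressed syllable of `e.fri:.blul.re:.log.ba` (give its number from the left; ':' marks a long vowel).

5

Classical Latin: stress the penult if heavy (long vowel or closed), else the antepenult.
Weights: 4 re: H, 5 log H, 6 ba L.
The penult (syllable 5, log) is heavy, so it takes stress.
Stress on syllable 5: e.fri:.blul.re:.ˈlog.ba.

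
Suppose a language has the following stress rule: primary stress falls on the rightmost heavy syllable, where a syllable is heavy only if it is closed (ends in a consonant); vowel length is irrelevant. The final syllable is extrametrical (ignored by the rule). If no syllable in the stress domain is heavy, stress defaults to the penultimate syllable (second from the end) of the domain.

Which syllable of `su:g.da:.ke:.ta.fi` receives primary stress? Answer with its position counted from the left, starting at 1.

1

The final syllable (5, fi) is extrametrical; the stress domain is syllables 1–4.
Weights: 1 su:g H, 2 da: L, 3 ke: L, 4 ta L.
Heavy syllables in the domain: 1. The rightmost is syllable 1 (su:g).
Primary stress: syllable 1 → ˈsu:g.da:.ke:.ta.fi.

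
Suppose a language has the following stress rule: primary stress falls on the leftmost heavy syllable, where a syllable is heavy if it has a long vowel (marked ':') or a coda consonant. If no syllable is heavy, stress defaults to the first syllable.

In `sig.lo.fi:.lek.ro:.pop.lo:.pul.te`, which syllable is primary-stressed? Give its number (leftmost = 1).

1

Weights: 1 sig H, 2 lo L, 3 fi: H, 4 lek H, 5 ro: H, 6 pop H, 7 lo: H, 8 pul H, 9 te L.
Heavy syllables in the domain: 1, 3, 4, 5, 6, 7, 8. The leftmost is syllable 1 (sig).
Primary stress: syllable 1 → ˈsig.lo.fi:.lek.ro:.pop.lo:.pul.te.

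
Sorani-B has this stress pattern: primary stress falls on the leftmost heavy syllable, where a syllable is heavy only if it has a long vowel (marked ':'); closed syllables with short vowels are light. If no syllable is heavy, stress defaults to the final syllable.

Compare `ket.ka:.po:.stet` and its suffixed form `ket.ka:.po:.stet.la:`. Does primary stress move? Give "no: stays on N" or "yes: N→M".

Base `ket.ka:.po:.stet` (4 syllables):
  Weights: 1 ket L, 2 ka: H, 3 po: H, 4 stet L.
  Heavy syllables in the domain: 2, 3. The leftmost is syllable 2 (ka:).
  → primary stress on syllable 2.
Suffixed `ket.ka:.po:.stet.la:` (5 syllables):
  Weights: 1 ket L, 2 ka: H, 3 po: H, 4 stet L, 5 la: H.
  Heavy syllables in the domain: 2, 3, 5. The leftmost is syllable 2 (ka:).
  → primary stress on syllable 2.

no: stays on 2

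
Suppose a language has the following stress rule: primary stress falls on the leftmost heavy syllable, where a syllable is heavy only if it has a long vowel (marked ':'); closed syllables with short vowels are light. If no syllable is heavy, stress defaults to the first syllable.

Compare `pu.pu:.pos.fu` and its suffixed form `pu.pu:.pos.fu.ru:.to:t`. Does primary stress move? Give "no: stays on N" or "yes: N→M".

Base `pu.pu:.pos.fu` (4 syllables):
  Weights: 1 pu L, 2 pu: H, 3 pos L, 4 fu L.
  Heavy syllables in the domain: 2. The leftmost is syllable 2 (pu:).
  → primary stress on syllable 2.
Suffixed `pu.pu:.pos.fu.ru:.to:t` (6 syllables):
  Weights: 1 pu L, 2 pu: H, 3 pos L, 4 fu L, 5 ru: H, 6 to:t H.
  Heavy syllables in the domain: 2, 5, 6. The leftmost is syllable 2 (pu:).
  → primary stress on syllable 2.

no: stays on 2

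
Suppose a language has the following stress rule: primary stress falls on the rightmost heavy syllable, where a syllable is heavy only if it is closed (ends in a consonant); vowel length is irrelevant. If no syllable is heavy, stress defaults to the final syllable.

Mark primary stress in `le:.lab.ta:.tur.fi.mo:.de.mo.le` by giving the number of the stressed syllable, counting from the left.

4

Weights: 1 le: L, 2 lab H, 3 ta: L, 4 tur H, 5 fi L, 6 mo: L, 7 de L, 8 mo L, 9 le L.
Heavy syllables in the domain: 2, 4. The rightmost is syllable 4 (tur).
Primary stress: syllable 4 → le:.lab.ta:.ˈtur.fi.mo:.de.mo.le.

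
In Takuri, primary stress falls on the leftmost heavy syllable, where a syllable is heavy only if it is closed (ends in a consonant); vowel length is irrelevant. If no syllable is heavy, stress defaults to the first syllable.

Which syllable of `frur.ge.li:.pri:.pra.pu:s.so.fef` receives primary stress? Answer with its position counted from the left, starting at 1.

Weights: 1 frur H, 2 ge L, 3 li: L, 4 pri: L, 5 pra L, 6 pu:s H, 7 so L, 8 fef H.
Heavy syllables in the domain: 1, 6, 8. The leftmost is syllable 1 (frur).
Primary stress: syllable 1 → ˈfrur.ge.li:.pri:.pra.pu:s.so.fef.

1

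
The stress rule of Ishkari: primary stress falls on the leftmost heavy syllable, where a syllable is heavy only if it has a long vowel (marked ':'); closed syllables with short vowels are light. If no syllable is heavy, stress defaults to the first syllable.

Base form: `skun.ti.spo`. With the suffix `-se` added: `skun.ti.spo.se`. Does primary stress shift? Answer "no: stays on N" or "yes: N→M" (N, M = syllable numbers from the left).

Base `skun.ti.spo` (3 syllables):
  Weights: 1 skun L, 2 ti L, 3 spo L.
  No heavy syllable in the domain; default to the first syllable = syllable 1.
  → primary stress on syllable 1.
Suffixed `skun.ti.spo.se` (4 syllables):
  Weights: 1 skun L, 2 ti L, 3 spo L, 4 se L.
  No heavy syllable in the domain; default to the first syllable = syllable 1.
  → primary stress on syllable 1.

no: stays on 1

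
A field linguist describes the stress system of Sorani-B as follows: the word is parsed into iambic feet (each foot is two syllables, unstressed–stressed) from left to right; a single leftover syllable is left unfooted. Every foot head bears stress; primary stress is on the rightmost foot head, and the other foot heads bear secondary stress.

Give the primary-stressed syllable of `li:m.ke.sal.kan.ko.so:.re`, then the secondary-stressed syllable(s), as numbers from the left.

primary 6, secondary 2, 4

Parse left to right into iambic (σˈσ) feet: (li:m.ˈke) (sal.ˈkan) (ko.ˈso:) re. Syllable 7 is left unfooted.
Foot heads (stressed positions): 2, 4, 6.
End Rule Rightmost: primary stress on the rightmost head = syllable 6.
Secondary stress on 2, 4: li:m.ˌke.sal.ˌkan.ko.ˈso:.re.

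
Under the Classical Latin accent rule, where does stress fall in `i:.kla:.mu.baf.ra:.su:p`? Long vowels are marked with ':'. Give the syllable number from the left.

Classical Latin: stress the penult if heavy (long vowel or closed), else the antepenult.
Weights: 4 baf H, 5 ra: H, 6 su:p H.
The penult (syllable 5, ra:) is heavy, so it takes stress.
Stress on syllable 5: i:.kla:.mu.baf.ˈra:.su:p.

5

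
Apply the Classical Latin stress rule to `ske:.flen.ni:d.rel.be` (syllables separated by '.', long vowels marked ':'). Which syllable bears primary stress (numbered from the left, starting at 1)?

Classical Latin: stress the penult if heavy (long vowel or closed), else the antepenult.
Weights: 3 ni:d H, 4 rel H, 5 be L.
The penult (syllable 4, rel) is heavy, so it takes stress.
Stress on syllable 4: ske:.flen.ni:d.ˈrel.be.

4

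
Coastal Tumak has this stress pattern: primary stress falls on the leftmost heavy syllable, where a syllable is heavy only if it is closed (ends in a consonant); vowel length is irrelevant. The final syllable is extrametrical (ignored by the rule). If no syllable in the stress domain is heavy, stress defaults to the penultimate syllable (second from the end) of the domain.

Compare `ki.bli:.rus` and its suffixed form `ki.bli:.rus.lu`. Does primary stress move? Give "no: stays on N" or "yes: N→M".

Base `ki.bli:.rus` (3 syllables):
  The final syllable (3, rus) is extrametrical; the stress domain is syllables 1–2.
  Weights: 1 ki L, 2 bli: L.
  No heavy syllable in the domain; default to the penultimate syllable (second from the end) of the domain = syllable 1.
  → primary stress on syllable 1.
Suffixed `ki.bli:.rus.lu` (4 syllables):
  The final syllable (4, lu) is extrametrical; the stress domain is syllables 1–3.
  Weights: 1 ki L, 2 bli: L, 3 rus H.
  Heavy syllables in the domain: 3. The leftmost is syllable 3 (rus).
  → primary stress on syllable 3.

yes: 1→3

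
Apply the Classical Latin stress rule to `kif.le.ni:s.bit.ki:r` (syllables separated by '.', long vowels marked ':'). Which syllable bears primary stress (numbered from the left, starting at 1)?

Classical Latin: stress the penult if heavy (long vowel or closed), else the antepenult.
Weights: 3 ni:s H, 4 bit H, 5 ki:r H.
The penult (syllable 4, bit) is heavy, so it takes stress.
Stress on syllable 4: kif.le.ni:s.ˈbit.ki:r.

4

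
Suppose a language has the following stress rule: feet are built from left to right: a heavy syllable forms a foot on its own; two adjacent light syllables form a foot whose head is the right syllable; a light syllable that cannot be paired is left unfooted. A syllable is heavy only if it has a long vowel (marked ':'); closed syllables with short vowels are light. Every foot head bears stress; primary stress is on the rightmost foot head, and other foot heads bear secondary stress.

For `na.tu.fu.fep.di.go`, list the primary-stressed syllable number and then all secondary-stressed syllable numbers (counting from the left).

Weights: 1 na L, 2 tu L, 3 fu L, 4 fep L, 5 di L, 6 go L.
Parse left to right (heavy = foot alone; LL = one foot; stranded L unfooted): (na.ˈtu) (fu.ˈfep) (di.ˈgo).
Foot heads: 2, 4, 6.
Primary stress on the rightmost head = syllable 6.
Secondary stress on 2, 4: na.ˌtu.fu.ˌfep.di.ˈgo.

primary 6, secondary 2, 4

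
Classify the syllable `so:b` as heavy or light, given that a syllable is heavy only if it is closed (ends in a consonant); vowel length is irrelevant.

heavy

`so:b`: long vowel, closed (coda /b/). Closed (coda /b/) → heavy.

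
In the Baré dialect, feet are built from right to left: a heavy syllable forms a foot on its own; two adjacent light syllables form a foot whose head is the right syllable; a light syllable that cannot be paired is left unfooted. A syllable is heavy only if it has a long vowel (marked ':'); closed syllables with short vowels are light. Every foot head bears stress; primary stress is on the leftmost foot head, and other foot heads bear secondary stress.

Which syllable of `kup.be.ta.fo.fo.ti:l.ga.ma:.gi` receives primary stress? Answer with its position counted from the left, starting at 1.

3

Weights: 1 kup L, 2 be L, 3 ta L, 4 fo L, 5 fo L, 6 ti:l H, 7 ga L, 8 ma: H, 9 gi L.
Parse right to left (heavy = foot alone; LL = one foot; stranded L unfooted): kup (be.ˈta) (fo.ˈfo) (ˈti:l) ga (ˈma:) gi.
Foot heads: 3, 5, 6, 8.
Primary stress on the leftmost head = syllable 3.
Primary stress: syllable 3 → kup.be.ˈta.fo.fo.ti:l.ga.ma:.gi.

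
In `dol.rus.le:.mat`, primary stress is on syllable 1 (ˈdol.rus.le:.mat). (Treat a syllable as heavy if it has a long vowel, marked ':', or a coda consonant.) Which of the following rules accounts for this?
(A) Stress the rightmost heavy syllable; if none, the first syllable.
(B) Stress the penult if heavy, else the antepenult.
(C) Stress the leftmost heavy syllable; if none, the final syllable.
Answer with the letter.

Rule A → syllable 4 (observed: 1).
Rule B → syllable 3 (observed: 1).
Rule C → syllable 1 ✓.

C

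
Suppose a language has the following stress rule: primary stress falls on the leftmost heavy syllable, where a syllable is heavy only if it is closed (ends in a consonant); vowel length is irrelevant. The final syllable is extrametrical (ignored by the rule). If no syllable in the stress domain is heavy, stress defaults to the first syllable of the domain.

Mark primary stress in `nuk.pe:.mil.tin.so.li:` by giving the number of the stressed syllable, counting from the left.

The final syllable (6, li:) is extrametrical; the stress domain is syllables 1–5.
Weights: 1 nuk H, 2 pe: L, 3 mil H, 4 tin H, 5 so L.
Heavy syllables in the domain: 1, 3, 4. The leftmost is syllable 1 (nuk).
Primary stress: syllable 1 → ˈnuk.pe:.mil.tin.so.li:.

1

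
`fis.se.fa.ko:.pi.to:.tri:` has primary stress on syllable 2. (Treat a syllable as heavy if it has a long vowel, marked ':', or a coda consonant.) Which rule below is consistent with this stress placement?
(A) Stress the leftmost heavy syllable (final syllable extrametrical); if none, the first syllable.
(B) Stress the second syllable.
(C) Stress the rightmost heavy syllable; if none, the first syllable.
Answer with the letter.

B

Rule A → syllable 1 (observed: 2).
Rule B → syllable 2 ✓.
Rule C → syllable 7 (observed: 2).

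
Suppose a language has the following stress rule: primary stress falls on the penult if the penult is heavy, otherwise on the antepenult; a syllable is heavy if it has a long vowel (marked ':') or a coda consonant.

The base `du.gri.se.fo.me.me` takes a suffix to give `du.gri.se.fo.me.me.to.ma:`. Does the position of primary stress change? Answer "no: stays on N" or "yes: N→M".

Base `du.gri.se.fo.me.me` (6 syllables):
  Weights: 4 fo L, 5 me L, 6 me L.
  The penult (syllable 5, me) is light, so stress falls on the antepenult (syllable 4, fo).
  → primary stress on syllable 4.
Suffixed `du.gri.se.fo.me.me.to.ma:` (8 syllables):
  Weights: 6 me L, 7 to L, 8 ma: H.
  The penult (syllable 7, to) is light, so stress falls on the antepenult (syllable 6, me).
  → primary stress on syllable 6.

yes: 4→6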